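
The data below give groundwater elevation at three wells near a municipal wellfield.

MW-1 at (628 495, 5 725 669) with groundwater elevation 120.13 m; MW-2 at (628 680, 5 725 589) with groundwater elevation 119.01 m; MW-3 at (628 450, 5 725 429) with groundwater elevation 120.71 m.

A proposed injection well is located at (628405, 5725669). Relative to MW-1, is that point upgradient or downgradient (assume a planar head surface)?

Taking MW-1 as reference: MW-2−MW-1 = (185, -80, -1.12); MW-3−MW-1 = (-45, -240, +0.58).
Solve a·Δx + b·Δy = Δh: det = 185·(-240) − (-45)·(-80) = -48000.
∂h/∂x = [(-1.12)·(-240) − (+0.58)·(-80)] / -48000 = -0.006567
∂h/∂y = [185·(+0.58) − (-45)·(-1.12)] / -48000 = -0.001185
Head at (628405, 5725669) = 120.13 + (-0.006567)·(-90) + (-0.001185)·(0) = 120.72 m.
That is higher than the 120.13 m at MW-1, so the point is upgradient.

upgradient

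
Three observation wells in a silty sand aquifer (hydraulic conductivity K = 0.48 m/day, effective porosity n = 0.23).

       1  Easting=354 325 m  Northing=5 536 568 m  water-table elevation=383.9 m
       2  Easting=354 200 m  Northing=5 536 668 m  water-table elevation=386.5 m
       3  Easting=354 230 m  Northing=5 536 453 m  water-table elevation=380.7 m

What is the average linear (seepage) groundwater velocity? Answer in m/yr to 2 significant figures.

21 m/yr

Taking 1 as reference: 2−1 = (-125, 100, +2.6); 3−1 = (-95, -115, -3.2).
Solve a·Δx + b·Δy = Δh: det = (-125)·(-115) − (-95)·100 = 23875.
∂h/∂x = [(+2.6)·(-115) − (-3.2)·100] / 23875 = +0.0008796
∂h/∂y = [(-125)·(-3.2) − (-95)·(+2.6)] / 23875 = +0.02710
|∇h| = √(0.0008796² + 0.02710²) = 0.02711
Seepage velocity v = K·i/n = 0.48 × 0.02711 / 0.23 = 0.05658 m/day = 20.67 m/yr.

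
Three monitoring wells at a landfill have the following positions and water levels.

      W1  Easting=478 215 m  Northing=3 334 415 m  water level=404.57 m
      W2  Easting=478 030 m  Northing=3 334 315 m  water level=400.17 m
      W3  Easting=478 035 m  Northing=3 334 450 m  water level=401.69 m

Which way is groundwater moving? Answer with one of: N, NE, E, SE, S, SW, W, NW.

SW

Taking W1 as reference: W2−W1 = (-185, -100, -4.40); W3−W1 = (-180, 35, -2.88).
Solve a·Δx + b·Δy = Δh: det = (-185)·35 − (-180)·(-100) = -24475.
∂h/∂x = [(-4.40)·35 − (-2.88)·(-100)] / -24475 = +0.01806
∂h/∂y = [(-185)·(-2.88) − (-180)·(-4.40)] / -24475 = +0.01059
Flow = −∇h = (-0.01806 east, -0.01059 north), which points southwest.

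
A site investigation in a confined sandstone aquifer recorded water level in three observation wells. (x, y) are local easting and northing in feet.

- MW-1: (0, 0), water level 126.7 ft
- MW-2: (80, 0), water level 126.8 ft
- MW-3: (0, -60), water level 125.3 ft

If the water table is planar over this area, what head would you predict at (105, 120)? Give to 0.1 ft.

129.6 ft

∂h/∂x = (126.8 − 126.7) / (80 − 0) = +0.001250
∂h/∂y = (125.3 − 126.7) / (-60 − 0) = +0.02333
h(105, 120) = 126.7 + (+0.001250)·(105) + (+0.02333)·(120) = 126.7 +0.131 +2.800 = 129.631 ft.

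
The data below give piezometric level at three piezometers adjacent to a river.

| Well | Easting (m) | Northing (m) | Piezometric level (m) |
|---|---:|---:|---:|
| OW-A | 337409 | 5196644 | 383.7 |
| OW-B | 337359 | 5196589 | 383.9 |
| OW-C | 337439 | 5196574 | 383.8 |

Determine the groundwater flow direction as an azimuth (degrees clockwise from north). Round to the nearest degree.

038°

With h = a·x + b·y + c and OW-A as origin, the differences give:
  (-50)·a + (-55)·b = +0.2
  30·a + (-70)·b = +0.1
Eliminate b (×(-70) and ×(-55), subtract): 5150·a = -8.50 → a = ∂h/∂x = -0.001650
Back-substitute: b = ∂h/∂y = -0.002136.
Flow direction (−∇h) has components (+0.001650 E, +0.002136 N).
Azimuth = atan2(E, N) = atan2(+0.001650, +0.002136) = 37.7° ≈ 038°.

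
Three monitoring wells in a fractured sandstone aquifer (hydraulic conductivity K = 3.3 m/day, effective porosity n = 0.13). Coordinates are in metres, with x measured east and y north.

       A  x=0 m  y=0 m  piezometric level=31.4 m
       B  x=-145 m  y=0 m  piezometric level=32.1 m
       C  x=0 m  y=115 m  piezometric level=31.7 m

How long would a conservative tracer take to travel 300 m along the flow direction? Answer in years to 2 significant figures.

5.9 years

∂h/∂x = (32.1 − 31.4) / (-145 − 0) = -0.004828
∂h/∂y = (31.7 − 31.4) / (115 − 0) = +0.002609
|∇h| = √(-0.004828² + 0.002609²) = 0.005488
Seepage velocity v = K·i/n = 3.3 × 0.005488 / 0.13 = 0.1393 m/day.
t = 300 / 0.1393 = 2154 days = 5.9 years.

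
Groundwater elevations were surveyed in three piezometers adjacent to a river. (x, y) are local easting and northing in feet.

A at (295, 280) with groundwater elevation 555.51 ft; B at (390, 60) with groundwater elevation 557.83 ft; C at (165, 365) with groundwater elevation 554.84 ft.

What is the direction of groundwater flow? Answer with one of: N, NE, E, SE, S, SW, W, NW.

Taking A as reference: B−A = (95, -220, +2.32); C−A = (-130, 85, -0.67).
Determinant of the coordinate differences = 95·85 − (-130)·(-220) = -20525.
∂h/∂x = [(+2.32)·85 − (-0.67)·(-220)] / -20525 = -0.002426
∂h/∂y = [95·(-0.67) − (-130)·(+2.32)] / -20525 = -0.01159
Flow = −∇h = (+0.002426 east, +0.01159 north), which points north.

N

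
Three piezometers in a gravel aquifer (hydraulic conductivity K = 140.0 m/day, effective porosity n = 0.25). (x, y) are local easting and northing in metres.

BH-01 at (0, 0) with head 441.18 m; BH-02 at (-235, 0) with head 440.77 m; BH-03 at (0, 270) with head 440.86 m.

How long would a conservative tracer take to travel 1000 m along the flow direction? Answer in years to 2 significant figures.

∂h/∂x = (440.77 − 441.18) / (-235 − 0) = +0.001745
∂h/∂y = (440.86 − 441.18) / (270 − 0) = -0.001185
|∇h| = √(0.001745² + -0.001185²) = 0.002109
Seepage velocity v = K·i/n = 140.0 × 0.002109 / 0.25 = 1.181 m/day.
t = 1000 / 1.181 = 846.7 days = 2.32 years.

2.3 years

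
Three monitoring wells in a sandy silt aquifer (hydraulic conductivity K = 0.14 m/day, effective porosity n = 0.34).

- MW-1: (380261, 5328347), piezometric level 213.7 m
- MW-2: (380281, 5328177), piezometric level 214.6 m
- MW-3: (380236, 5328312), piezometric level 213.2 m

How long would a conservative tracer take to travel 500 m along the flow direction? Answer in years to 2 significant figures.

With h = a·x + b·y + c and MW-1 as origin, the differences give:
  20·a + (-170)·b = +0.9
  (-25)·a + (-35)·b = -0.5
Eliminate b (×(-35) and ×(-170), subtract): -4950·a = -116.50 → a = ∂h/∂x = +0.02354
Back-substitute: b = ∂h/∂y = -0.002525.
|∇h| = √(0.02354² + -0.002525²) = 0.02368
Seepage velocity v = K·i/n = 0.14 × 0.02368 / 0.34 = 0.009751 m/day.
t = 500 / 0.009751 = 5.128e+04 days = 140 years.

140 years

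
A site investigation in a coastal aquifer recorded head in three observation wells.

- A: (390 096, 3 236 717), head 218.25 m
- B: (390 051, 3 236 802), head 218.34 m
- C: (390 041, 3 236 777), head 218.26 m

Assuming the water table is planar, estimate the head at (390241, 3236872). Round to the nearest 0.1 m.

218.9 m

With h = a·x + b·y + c and A as origin, the differences give:
  (-45)·a + 85·b = +0.09
  (-55)·a + 60·b = +0.01
Eliminate b (×60 and ×85, subtract): 1975·a = 4.550 → a = ∂h/∂x = +0.002304
Back-substitute: b = ∂h/∂y = +0.002278.
h(390241, 3236872) = 218.25 + (+0.002304)·(145) + (+0.002278)·(155) = 218.25 +0.334 +0.353 = 218.937 m.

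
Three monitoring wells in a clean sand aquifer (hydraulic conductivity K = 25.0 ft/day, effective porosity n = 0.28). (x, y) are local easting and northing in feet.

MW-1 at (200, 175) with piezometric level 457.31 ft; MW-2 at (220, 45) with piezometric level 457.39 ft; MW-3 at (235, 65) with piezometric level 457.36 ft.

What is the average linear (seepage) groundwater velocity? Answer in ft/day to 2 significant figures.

With h = a·x + b·y + c and MW-1 as origin, the differences give:
  20·a + (-130)·b = +0.08
  35·a + (-110)·b = +0.05
Eliminate b (×(-110) and ×(-130), subtract): 2350·a = -2.300 → a = ∂h/∂x = -0.0009787
Back-substitute: b = ∂h/∂y = -0.0007660.
|∇h| = √(-0.0009787² + -0.0007660²) = 0.001243
Seepage velocity v = K·i/n = 25.0 × 0.001243 / 0.28 = 0.111 ft/day.

0.11 ft/day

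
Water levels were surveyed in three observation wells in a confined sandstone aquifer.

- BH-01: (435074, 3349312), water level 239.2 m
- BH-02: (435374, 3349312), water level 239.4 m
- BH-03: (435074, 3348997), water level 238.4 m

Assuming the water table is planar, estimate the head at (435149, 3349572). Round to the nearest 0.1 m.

∂h/∂x = (239.4 − 239.2) / (435374 − 435074) = +0.0006667
∂h/∂y = (238.4 − 239.2) / (3348997 − 3349312) = +0.002540
h(435149, 3349572) = 239.2 + (+0.0006667)·(75) + (+0.002540)·(260) = 239.2 +0.050 +0.660 = 239.910 m.

239.9 m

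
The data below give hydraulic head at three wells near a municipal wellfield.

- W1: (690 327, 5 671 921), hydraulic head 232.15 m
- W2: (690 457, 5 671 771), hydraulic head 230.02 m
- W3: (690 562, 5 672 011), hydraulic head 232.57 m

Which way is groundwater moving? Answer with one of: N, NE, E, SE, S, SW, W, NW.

S

Three-point gradient (reference W1): Δ to W2 = (130, -150, -2.13), Δ to W3 = (235, 90, +0.42).
∂h/∂x = -0.002741, ∂h/∂y = +0.01182 (det = 46950).
Flow = −∇h = (+0.002741 east, -0.01182 north), which points south.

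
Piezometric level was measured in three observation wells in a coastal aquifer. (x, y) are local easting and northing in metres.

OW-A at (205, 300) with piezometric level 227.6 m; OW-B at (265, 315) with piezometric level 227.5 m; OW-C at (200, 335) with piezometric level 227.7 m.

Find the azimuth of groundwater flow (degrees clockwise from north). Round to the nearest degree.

138°

Three-point gradient (reference OW-A): Δ to OW-B = (60, 15, -0.1), Δ to OW-C = (-5, 35, +0.1).
∂h/∂x = -0.002299, ∂h/∂y = +0.002529 (det = 2175).
Flow direction (−∇h) has components (+0.002299 E, -0.002529 N).
Azimuth = atan2(E, N) = atan2(+0.002299, -0.002529) = 137.7° ≈ 138°.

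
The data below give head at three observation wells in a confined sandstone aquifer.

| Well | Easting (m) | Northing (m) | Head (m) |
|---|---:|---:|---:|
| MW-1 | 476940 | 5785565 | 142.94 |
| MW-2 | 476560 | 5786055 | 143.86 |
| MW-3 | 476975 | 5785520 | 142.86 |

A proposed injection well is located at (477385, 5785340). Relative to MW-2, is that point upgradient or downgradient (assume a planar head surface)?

upgradient

Differences from MW-1: to MW-2 (Δx, Δy, Δh) = (-380, 490, +0.92); to MW-3 = (35, -45, -0.08).
Solve a·Δx + b·Δy = Δh: det = (-380)·(-45) − 35·490 = -50.
∂h/∂x = [(+0.92)·(-45) − (-0.08)·490] / -50 = +0.04400
∂h/∂y = [(-380)·(-0.08) − 35·(+0.92)] / -50 = +0.03600
Head at (477385, 5785340) = 142.94 + (+0.04400)·(445) + (+0.03600)·(-225) = 154.42 m.
That is higher than the 143.86 m at MW-2, so the point is upgradient.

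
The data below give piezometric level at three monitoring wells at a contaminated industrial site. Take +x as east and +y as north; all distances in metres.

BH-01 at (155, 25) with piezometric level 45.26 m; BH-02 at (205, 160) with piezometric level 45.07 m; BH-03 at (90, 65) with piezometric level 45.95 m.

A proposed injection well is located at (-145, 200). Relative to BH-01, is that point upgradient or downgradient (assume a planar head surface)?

Taking BH-01 as reference: BH-02−BH-01 = (50, 135, -0.19); BH-03−BH-01 = (-65, 40, +0.69).
Determinant of the coordinate differences = 50·40 − (-65)·135 = 10775.
∂h/∂x = [(-0.19)·40 − (+0.69)·135] / 10775 = -0.009350
∂h/∂y = [50·(+0.69) − (-65)·(-0.19)] / 10775 = +0.002056
Head at (-145, 200) = 45.26 + (-0.009350)·(-300) + (+0.002056)·(175) = 48.42 m.
That is higher than the 45.26 m at BH-01, so the point is upgradient.

upgradient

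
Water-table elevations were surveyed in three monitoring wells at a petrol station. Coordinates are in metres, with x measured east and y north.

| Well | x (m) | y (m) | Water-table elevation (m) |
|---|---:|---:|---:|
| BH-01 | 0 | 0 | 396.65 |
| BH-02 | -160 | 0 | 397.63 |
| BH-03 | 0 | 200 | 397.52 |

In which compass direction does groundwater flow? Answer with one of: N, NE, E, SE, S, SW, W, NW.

SE

∂h/∂x = (397.63 − 396.65) / (-160 − 0) = -0.006125
∂h/∂y = (397.52 − 396.65) / (200 − 0) = +0.004350
Flow = −∇h = (+0.006125 east, -0.004350 north), which points southeast.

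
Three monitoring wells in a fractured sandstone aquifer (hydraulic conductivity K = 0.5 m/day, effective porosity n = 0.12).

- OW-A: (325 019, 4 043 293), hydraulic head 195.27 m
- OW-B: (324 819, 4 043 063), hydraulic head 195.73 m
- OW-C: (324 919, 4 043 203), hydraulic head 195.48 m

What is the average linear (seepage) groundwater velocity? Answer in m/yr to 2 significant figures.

2.4 m/yr

With h = a·x + b·y + c and OW-A as origin, the differences give:
  (-200)·a + (-230)·b = +0.46
  (-100)·a + (-90)·b = +0.21
Eliminate b (×(-90) and ×(-230), subtract): -5000·a = 6.900 → a = ∂h/∂x = -0.001380
Back-substitute: b = ∂h/∂y = -0.0008000.
|∇h| = √(-0.001380² + -0.0008000²) = 0.001595
Seepage velocity v = K·i/n = 0.5 × 0.001595 / 0.12 = 0.006646 m/day = 2.427 m/yr.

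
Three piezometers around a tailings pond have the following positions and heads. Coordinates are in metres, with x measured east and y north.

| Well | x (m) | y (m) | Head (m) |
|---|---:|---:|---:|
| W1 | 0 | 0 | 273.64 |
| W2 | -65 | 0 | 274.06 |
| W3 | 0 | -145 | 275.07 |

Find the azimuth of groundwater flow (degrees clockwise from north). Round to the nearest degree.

∂h/∂x = (274.06 − 273.64) / (-65 − 0) = -0.006462
∂h/∂y = (275.07 − 273.64) / (-145 − 0) = -0.009862
Flow direction (−∇h) has components (+0.006462 E, +0.009862 N).
Azimuth = atan2(E, N) = atan2(+0.006462, +0.009862) = 33.2° ≈ 033°.

033°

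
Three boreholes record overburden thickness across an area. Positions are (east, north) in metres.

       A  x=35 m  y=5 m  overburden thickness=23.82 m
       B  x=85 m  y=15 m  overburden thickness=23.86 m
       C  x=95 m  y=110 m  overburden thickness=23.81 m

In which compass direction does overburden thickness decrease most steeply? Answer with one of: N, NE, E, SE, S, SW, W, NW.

NW

Taking A as reference: B−A = (50, 10, +0.04); C−A = (60, 105, -0.01).
Solve a·Δx + b·Δy = Δd: det = 50·105 − 60·10 = 4650.
∂d/∂x = [(+0.04)·105 − (-0.01)·10] / 4650 = +0.0009247
∂d/∂y = [50·(-0.01) − 60·(+0.04)] / 4650 = -0.0006237
Steepest decrease is along −∇f = (-0.0009247 E, +0.0006237 N) → northwest.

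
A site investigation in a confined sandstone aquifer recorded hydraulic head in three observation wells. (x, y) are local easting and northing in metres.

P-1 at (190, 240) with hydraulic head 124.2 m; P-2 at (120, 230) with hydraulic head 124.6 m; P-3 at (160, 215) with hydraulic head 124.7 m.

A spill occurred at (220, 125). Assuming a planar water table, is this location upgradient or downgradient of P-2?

upgradient

Differences from P-1: to P-2 (Δx, Δy, Δh) = (-70, -10, +0.4); to P-3 = (-30, -25, +0.5).
Solve a·Δx + b·Δy = Δh: det = (-70)·(-25) − (-30)·(-10) = 1450.
∂h/∂x = [(+0.4)·(-25) − (+0.5)·(-10)] / 1450 = -0.003448
∂h/∂y = [(-70)·(+0.5) − (-30)·(+0.4)] / 1450 = -0.01586
Head at (220, 125) = 124.2 + (-0.003448)·(30) + (-0.01586)·(-115) = 125.92 m.
That is higher than the 124.6 m at P-2, so the point is upgradient.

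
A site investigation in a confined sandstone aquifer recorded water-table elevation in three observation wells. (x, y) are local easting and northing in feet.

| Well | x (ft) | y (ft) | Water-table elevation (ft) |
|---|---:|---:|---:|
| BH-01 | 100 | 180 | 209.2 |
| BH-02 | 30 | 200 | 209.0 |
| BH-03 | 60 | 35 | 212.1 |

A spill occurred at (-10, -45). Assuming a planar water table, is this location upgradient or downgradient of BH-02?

upgradient

Taking BH-01 as reference: BH-02−BH-01 = (-70, 20, -0.2); BH-03−BH-01 = (-40, -145, +2.9).
Solve a·Δx + b·Δy = Δh: det = (-70)·(-145) − (-40)·20 = 10950.
∂h/∂x = [(-0.2)·(-145) − (+2.9)·20] / 10950 = -0.002648
∂h/∂y = [(-70)·(+2.9) − (-40)·(-0.2)] / 10950 = -0.01927
Head at (-10, -45) = 209.2 + (-0.002648)·(-110) + (-0.01927)·(-225) = 213.83 ft.
That is higher than the 209.0 ft at BH-02, so the point is upgradient.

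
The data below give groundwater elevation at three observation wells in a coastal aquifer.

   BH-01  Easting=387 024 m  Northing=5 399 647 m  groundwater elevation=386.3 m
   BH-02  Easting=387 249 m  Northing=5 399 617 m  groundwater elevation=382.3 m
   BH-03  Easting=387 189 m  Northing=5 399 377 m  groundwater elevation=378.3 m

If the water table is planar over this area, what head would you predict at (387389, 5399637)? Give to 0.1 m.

380.6 m

With h = a·x + b·y + c and BH-01 as origin, the differences give:
  225·a + (-30)·b = -4.0
  165·a + (-270)·b = -8.0
Eliminate b (×(-270) and ×(-30), subtract): -55800·a = 840.00 → a = ∂h/∂x = -0.01505
Back-substitute: b = ∂h/∂y = +0.02043.
h(387389, 5399637) = 386.3 + (-0.01505)·(365) + (+0.02043)·(-10) = 386.3 -5.495 -0.204 = 380.601 m.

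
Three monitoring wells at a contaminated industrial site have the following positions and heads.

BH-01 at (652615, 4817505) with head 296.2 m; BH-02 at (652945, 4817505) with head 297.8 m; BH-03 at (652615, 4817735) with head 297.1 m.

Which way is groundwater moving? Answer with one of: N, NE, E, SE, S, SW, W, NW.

SW

∂h/∂x = (297.8 − 296.2) / (652945 − 652615) = +0.004848
∂h/∂y = (297.1 − 296.2) / (4817735 − 4817505) = +0.003913
Flow = −∇h = (-0.004848 east, -0.003913 north), which points southwest.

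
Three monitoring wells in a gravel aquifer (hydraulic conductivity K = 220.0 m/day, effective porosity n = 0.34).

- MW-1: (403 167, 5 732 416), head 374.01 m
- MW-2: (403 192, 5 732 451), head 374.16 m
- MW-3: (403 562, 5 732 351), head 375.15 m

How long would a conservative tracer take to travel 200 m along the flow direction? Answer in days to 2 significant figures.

82 days

With h = a·x + b·y + c and MW-1 as origin, the differences give:
  25·a + 35·b = +0.15
  395·a + (-65)·b = +1.14
Eliminate b (×(-65) and ×35, subtract): -15450·a = -49.650 → a = ∂h/∂x = +0.003214
Back-substitute: b = ∂h/∂y = +0.001990.
|∇h| = √(0.003214² + 0.001990²) = 0.00378
Seepage velocity v = K·i/n = 220.0 × 0.00378 / 0.34 = 2.446 m/day.
t = 200 / 2.446 = 81.77 days.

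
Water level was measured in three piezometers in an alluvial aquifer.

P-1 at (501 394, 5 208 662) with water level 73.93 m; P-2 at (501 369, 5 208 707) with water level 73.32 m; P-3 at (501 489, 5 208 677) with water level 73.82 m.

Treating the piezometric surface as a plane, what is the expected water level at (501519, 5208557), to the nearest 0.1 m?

Differences from P-1: to P-2 (Δx, Δy, Δh) = (-25, 45, -0.61); to P-3 = (95, 15, -0.11).
Solve a·Δx + b·Δy = Δh: det = (-25)·15 − 95·45 = -4650.
∂h/∂x = [(-0.61)·15 − (-0.11)·45] / -4650 = +0.0009032
∂h/∂y = [(-25)·(-0.11) − 95·(-0.61)] / -4650 = -0.01305
h(501519, 5208557) = 73.93 + (+0.0009032)·(125) + (-0.01305)·(-105) = 73.93 +0.113 +1.371 = 75.414 m.

75.4 m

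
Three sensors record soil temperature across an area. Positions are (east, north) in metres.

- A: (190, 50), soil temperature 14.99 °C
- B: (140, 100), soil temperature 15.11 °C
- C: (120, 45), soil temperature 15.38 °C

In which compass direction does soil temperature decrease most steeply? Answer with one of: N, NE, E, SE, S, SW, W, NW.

NE

Three-point gradient (reference A): Δ to B = (-50, 50, +0.12), Δ to C = (-70, -5, +0.39).
∂T/∂x = -0.005360, ∂T/∂y = -0.002960 (det = 3750).
Steepest decrease is along −∇f = (+0.005360 E, +0.002960 N) → northeast.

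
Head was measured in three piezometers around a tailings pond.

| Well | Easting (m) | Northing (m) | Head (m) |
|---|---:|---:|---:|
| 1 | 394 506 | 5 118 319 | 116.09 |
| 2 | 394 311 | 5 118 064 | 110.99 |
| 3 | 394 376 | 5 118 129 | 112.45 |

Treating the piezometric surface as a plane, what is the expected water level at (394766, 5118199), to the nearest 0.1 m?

Three-point gradient (reference 1): Δ to 2 = (-195, -255, -5.10), Δ to 3 = (-130, -190, -3.64).
∂h/∂x = +0.01046, ∂h/∂y = +0.01200 (det = 3900).
h(394766, 5118199) = 116.09 + (+0.01046)·(260) + (+0.01200)·(-120) = 116.09 +2.720 -1.440 = 117.370 m.

117.4 m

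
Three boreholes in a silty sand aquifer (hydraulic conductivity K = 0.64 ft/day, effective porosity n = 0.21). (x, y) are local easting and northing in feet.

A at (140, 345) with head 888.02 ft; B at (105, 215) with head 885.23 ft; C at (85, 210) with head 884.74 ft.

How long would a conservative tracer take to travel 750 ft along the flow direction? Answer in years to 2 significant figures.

26 years

Differences from A: to B (Δx, Δy, Δh) = (-35, -130, -2.79); to C = (-55, -135, -3.28).
Solve a·Δx + b·Δy = Δh: det = (-35)·(-135) − (-55)·(-130) = -2425.
∂h/∂x = [(-2.79)·(-135) − (-3.28)·(-130)] / -2425 = +0.02052
∂h/∂y = [(-35)·(-3.28) − (-55)·(-2.79)] / -2425 = +0.01594
|∇h| = √(0.02052² + 0.01594²) = 0.02598
Seepage velocity v = K·i/n = 0.64 × 0.02598 / 0.21 = 0.07918 ft/day.
t = 750 / 0.07918 = 9472 days = 25.9 years.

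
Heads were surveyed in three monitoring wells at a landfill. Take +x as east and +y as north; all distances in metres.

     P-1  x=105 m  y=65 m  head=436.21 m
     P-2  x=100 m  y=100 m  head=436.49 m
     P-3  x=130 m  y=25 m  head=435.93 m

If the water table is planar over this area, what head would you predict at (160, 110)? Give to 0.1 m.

Differences from P-1: to P-2 (Δx, Δy, Δh) = (-5, 35, +0.28); to P-3 = (25, -40, -0.28).
Solve a·Δx + b·Δy = Δh: det = (-5)·(-40) − 25·35 = -675.
∂h/∂x = [(+0.28)·(-40) − (-0.28)·35] / -675 = +0.002074
∂h/∂y = [(-5)·(-0.28) − 25·(+0.28)] / -675 = +0.008296
h(160, 110) = 436.21 + (+0.002074)·(55) + (+0.008296)·(45) = 436.21 +0.114 +0.373 = 436.697 m.

436.7 m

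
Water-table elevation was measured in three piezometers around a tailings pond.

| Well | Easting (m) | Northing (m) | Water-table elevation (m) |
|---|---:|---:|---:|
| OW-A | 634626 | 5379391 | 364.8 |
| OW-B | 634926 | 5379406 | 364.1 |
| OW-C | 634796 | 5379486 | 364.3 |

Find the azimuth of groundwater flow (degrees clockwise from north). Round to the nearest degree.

Taking OW-A as reference: OW-B−OW-A = (300, 15, -0.7); OW-C−OW-A = (170, 95, -0.5).
Solve a·Δx + b·Δy = Δh: det = 300·95 − 170·15 = 25950.
∂h/∂x = [(-0.7)·95 − (-0.5)·15] / 25950 = -0.002274
∂h/∂y = [300·(-0.5) − 170·(-0.7)] / 25950 = -0.001195
Flow direction (−∇h) has components (+0.002274 E, +0.001195 N).
Azimuth = atan2(E, N) = atan2(+0.002274, +0.001195) = 62.3° ≈ 062°.

062°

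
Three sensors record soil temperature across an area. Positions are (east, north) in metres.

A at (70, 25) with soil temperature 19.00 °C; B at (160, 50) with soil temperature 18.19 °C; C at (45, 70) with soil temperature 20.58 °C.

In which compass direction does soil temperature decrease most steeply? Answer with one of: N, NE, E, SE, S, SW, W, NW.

SE

Taking A as reference: B−A = (90, 25, -0.81); C−A = (-25, 45, +1.58).
Solve a·Δx + b·Δy = ΔT: det = 90·45 − (-25)·25 = 4675.
∂T/∂x = [(-0.81)·45 − (+1.58)·25] / 4675 = -0.01625
∂T/∂y = [90·(+1.58) − (-25)·(-0.81)] / 4675 = +0.02609
Steepest decrease is along −∇f = (+0.01625 E, -0.02609 N) → southeast.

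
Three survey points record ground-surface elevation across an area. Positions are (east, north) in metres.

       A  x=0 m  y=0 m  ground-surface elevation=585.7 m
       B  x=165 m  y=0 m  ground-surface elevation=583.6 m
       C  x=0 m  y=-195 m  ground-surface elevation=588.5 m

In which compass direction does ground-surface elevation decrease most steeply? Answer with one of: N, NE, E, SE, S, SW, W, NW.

∂z/∂x = (583.6 − 585.7) / (165 − 0) = -0.01273
∂z/∂y = (588.5 − 585.7) / (-195 − 0) = -0.01436
Steepest decrease is along −∇f = (+0.01273 E, +0.01436 N) → northeast.

NE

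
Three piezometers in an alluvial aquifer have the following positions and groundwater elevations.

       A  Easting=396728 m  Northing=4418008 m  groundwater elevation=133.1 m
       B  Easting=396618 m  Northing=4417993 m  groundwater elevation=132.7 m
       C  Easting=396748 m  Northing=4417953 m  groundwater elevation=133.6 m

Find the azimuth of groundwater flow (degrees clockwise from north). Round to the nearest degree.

328°

Differences from A: to B (Δx, Δy, Δh) = (-110, -15, -0.4); to C = (20, -55, +0.5).
Solve a·Δx + b·Δy = Δh: det = (-110)·(-55) − 20·(-15) = 6350.
∂h/∂x = [(-0.4)·(-55) − (+0.5)·(-15)] / 6350 = +0.004646
∂h/∂y = [(-110)·(+0.5) − 20·(-0.4)] / 6350 = -0.007402
Flow direction (−∇h) has components (-0.004646 E, +0.007402 N).
Azimuth = atan2(E, N) = atan2(-0.004646, +0.007402) = 327.9° ≈ 328°.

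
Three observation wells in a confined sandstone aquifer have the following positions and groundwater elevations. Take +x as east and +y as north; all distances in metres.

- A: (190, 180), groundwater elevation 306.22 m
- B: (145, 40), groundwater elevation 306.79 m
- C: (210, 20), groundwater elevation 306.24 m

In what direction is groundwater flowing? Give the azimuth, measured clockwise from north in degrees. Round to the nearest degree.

With h = a·x + b·y + c and A as origin, the differences give:
  (-45)·a + (-140)·b = +0.57
  20·a + (-160)·b = +0.02
Eliminate b (×(-160) and ×(-140), subtract): 10000·a = -88.400 → a = ∂h/∂x = -0.008840
Back-substitute: b = ∂h/∂y = -0.001230.
Flow direction (−∇h) has components (+0.008840 E, +0.001230 N).
Azimuth = atan2(E, N) = atan2(+0.008840, +0.001230) = 82.1° ≈ 082°.

082°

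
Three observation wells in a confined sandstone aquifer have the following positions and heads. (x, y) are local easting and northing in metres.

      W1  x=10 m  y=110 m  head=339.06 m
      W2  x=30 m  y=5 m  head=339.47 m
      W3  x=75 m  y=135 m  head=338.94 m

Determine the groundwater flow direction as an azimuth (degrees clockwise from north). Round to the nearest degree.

With h = a·x + b·y + c and W1 as origin, the differences give:
  20·a + (-105)·b = +0.41
  65·a + 25·b = -0.12
Eliminate b (×25 and ×(-105), subtract): 7325·a = -2.350 → a = ∂h/∂x = -0.0003208
Back-substitute: b = ∂h/∂y = -0.003966.
Flow direction (−∇h) has components (+0.0003208 E, +0.003966 N).
Azimuth = atan2(E, N) = atan2(+0.0003208, +0.003966) = 4.6° ≈ 005°.

005°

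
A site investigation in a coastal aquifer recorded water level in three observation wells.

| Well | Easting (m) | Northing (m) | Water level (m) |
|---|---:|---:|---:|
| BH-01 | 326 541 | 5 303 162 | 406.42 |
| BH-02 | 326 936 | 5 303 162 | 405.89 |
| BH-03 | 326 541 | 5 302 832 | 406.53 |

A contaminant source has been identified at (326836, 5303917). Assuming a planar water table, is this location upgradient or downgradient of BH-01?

∂h/∂x = (405.89 − 406.42) / (326936 − 326541) = -0.001342
∂h/∂y = (406.53 − 406.42) / (5302832 − 5303162) = -0.0003333
Head at (326836, 5303917) = 406.42 + (-0.001342)·(295) + (-0.0003333)·(755) = 405.77 m.
That is lower than the 406.42 m at BH-01, so the point is downgradient.

downgradient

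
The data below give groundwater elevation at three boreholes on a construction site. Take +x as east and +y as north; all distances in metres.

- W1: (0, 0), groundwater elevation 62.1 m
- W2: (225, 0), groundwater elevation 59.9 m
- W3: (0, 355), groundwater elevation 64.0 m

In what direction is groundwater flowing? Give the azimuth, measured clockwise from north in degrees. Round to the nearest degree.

119°

∂h/∂x = (59.9 − 62.1) / (225 − 0) = -0.009778
∂h/∂y = (64.0 − 62.1) / (355 − 0) = +0.005352
Flow direction (−∇h) has components (+0.009778 E, -0.005352 N).
Azimuth = atan2(E, N) = atan2(+0.009778, -0.005352) = 118.7° ≈ 119°.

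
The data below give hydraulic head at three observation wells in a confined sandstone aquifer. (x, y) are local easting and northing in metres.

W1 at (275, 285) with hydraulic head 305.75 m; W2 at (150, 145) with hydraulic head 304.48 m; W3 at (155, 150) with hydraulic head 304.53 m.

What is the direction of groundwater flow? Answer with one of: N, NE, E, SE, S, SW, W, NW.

Differences from W1: to W2 (Δx, Δy, Δh) = (-125, -140, -1.27); to W3 = (-120, -135, -1.22).
Determinant of the coordinate differences = (-125)·(-135) − (-120)·(-140) = 75.
∂h/∂x = [(-1.27)·(-135) − (-1.22)·(-140)] / 75 = +0.008667
∂h/∂y = [(-125)·(-1.22) − (-120)·(-1.27)] / 75 = +0.001333
Flow = −∇h = (-0.008667 east, -0.001333 north), which points west.

W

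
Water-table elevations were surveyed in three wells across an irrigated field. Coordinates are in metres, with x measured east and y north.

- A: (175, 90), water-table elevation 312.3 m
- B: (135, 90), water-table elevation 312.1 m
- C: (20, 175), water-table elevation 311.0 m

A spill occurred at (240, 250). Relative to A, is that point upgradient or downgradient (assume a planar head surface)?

downgradient

With h = a·x + b·y + c and A as origin, the differences give:
  (-40)·a + 0·b = -0.2
  (-155)·a + 85·b = -1.3
Eliminate b (×85 and ×0, subtract): -3400·a = -17.00 → a = ∂h/∂x = +0.005000
Back-substitute: b = ∂h/∂y = -0.006176.
Head at (240, 250) = 312.3 + (+0.005000)·(65) + (-0.006176)·(160) = 311.64 m.
That is lower than the 312.3 m at A, so the point is downgradient.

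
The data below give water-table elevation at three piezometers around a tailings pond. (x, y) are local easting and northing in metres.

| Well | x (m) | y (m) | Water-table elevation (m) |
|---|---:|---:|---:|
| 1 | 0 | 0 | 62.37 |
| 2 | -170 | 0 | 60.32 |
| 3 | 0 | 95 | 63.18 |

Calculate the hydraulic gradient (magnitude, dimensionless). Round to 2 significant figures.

0.015

∂h/∂x = (60.32 − 62.37) / (-170 − 0) = +0.01206
∂h/∂y = (63.18 − 62.37) / (95 − 0) = +0.008526
|∇h| = √(0.01206² + 0.008526²) = 0.01477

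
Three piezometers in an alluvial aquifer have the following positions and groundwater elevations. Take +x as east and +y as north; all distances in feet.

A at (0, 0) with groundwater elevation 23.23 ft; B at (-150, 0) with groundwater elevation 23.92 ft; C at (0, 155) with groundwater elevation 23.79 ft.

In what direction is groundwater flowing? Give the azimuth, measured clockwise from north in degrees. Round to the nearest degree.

128°

∂h/∂x = (23.92 − 23.23) / (-150 − 0) = -0.004600
∂h/∂y = (23.79 − 23.23) / (155 − 0) = +0.003613
Flow direction (−∇h) has components (+0.004600 E, -0.003613 N).
Azimuth = atan2(E, N) = atan2(+0.004600, -0.003613) = 128.1° ≈ 128°.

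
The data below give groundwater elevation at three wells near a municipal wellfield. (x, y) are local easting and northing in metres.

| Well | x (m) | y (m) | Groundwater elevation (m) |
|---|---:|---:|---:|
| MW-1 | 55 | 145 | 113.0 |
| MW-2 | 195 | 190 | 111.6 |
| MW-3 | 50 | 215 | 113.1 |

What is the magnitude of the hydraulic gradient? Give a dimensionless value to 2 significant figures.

0.010

Taking MW-1 as reference: MW-2−MW-1 = (140, 45, -1.4); MW-3−MW-1 = (-5, 70, +0.1).
Determinant of the coordinate differences = 140·70 − (-5)·45 = 10025.
∂h/∂x = [(-1.4)·70 − (+0.1)·45] / 10025 = -0.01022
∂h/∂y = [140·(+0.1) − (-5)·(-1.4)] / 10025 = +0.0006983
|∇h| = √(-0.01022² + 0.0006983²) = 0.01024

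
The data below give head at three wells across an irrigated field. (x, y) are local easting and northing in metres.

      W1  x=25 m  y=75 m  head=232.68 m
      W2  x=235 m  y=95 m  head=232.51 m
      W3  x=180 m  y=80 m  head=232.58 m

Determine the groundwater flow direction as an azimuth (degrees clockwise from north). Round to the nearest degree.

Taking W1 as reference: W2−W1 = (210, 20, -0.17); W3−W1 = (155, 5, -0.10).
Determinant of the coordinate differences = 210·5 − 155·20 = -2050.
∂h/∂x = [(-0.17)·5 − (-0.10)·20] / -2050 = -0.0005610
∂h/∂y = [210·(-0.10) − 155·(-0.17)] / -2050 = -0.002610
Flow direction (−∇h) has components (+0.0005610 E, +0.002610 N).
Azimuth = atan2(E, N) = atan2(+0.0005610, +0.002610) = 12.1° ≈ 012°.

012°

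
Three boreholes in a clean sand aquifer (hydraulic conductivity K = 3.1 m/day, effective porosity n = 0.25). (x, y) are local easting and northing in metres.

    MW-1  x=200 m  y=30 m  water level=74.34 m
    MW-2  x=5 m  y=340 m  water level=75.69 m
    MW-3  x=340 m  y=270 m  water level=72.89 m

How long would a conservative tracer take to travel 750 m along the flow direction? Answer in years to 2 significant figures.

Taking MW-1 as reference: MW-2−MW-1 = (-195, 310, +1.35); MW-3−MW-1 = (140, 240, -1.45).
Determinant of the coordinate differences = (-195)·240 − 140·310 = -90200.
∂h/∂x = [(+1.35)·240 − (-1.45)·310] / -90200 = -0.008575
∂h/∂y = [(-195)·(-1.45) − 140·(+1.35)] / -90200 = -0.001039
|∇h| = √(-0.008575² + -0.001039²) = 0.008638
Seepage velocity v = K·i/n = 3.1 × 0.008638 / 0.25 = 0.1071 m/day.
t = 750 / 0.1071 = 7003 days = 19.2 years.

19 years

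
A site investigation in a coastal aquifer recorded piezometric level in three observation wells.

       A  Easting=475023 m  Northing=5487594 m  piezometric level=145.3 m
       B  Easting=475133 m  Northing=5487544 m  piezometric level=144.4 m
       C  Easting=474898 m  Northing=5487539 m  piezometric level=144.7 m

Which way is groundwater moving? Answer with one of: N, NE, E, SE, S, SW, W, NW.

Taking A as reference: B−A = (110, -50, -0.9); C−A = (-125, -55, -0.6).
Solve a·Δx + b·Δy = Δh: det = 110·(-55) − (-125)·(-50) = -12300.
∂h/∂x = [(-0.9)·(-55) − (-0.6)·(-50)] / -12300 = -0.001585
∂h/∂y = [110·(-0.6) − (-125)·(-0.9)] / -12300 = +0.01451
Flow = −∇h = (+0.001585 east, -0.01451 north), which points south.

S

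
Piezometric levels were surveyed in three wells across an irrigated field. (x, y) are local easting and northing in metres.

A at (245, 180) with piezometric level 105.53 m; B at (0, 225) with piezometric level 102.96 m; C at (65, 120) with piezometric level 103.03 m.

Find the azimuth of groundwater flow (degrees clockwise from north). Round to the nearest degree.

Differences from A: to B (Δx, Δy, Δh) = (-245, 45, -2.57); to C = (-180, -60, -2.50).
Determinant of the coordinate differences = (-245)·(-60) − (-180)·45 = 22800.
∂h/∂x = [(-2.57)·(-60) − (-2.50)·45] / 22800 = +0.01170
∂h/∂y = [(-245)·(-2.50) − (-180)·(-2.57)] / 22800 = +0.006575
Flow direction (−∇h) has components (-0.01170 E, -0.006575 N).
Azimuth = atan2(E, N) = atan2(-0.01170, -0.006575) = 240.7° ≈ 241°.

241°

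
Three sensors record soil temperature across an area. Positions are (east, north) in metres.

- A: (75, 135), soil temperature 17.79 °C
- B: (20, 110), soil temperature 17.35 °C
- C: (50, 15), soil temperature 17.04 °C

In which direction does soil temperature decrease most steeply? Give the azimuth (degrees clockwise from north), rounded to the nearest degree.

228°

Taking A as reference: B−A = (-55, -25, -0.44); C−A = (-25, -120, -0.75).
Solve a·Δx + b·Δy = ΔT: det = (-55)·(-120) − (-25)·(-25) = 5975.
∂T/∂x = [(-0.44)·(-120) − (-0.75)·(-25)] / 5975 = +0.005699
∂T/∂y = [(-55)·(-0.75) − (-25)·(-0.44)] / 5975 = +0.005063
Steepest decrease is along −∇f: components (-0.005699 E, -0.005063 N).
Azimuth = atan2(-0.005699, -0.005063) = 228.4° ≈ 228°.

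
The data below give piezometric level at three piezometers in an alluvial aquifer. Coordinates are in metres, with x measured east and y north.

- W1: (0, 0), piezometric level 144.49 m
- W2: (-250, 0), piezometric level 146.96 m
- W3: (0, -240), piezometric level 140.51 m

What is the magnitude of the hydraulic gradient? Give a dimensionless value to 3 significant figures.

0.0193

∂h/∂x = (146.96 − 144.49) / (-250 − 0) = -0.009880
∂h/∂y = (140.51 − 144.49) / (-240 − 0) = +0.01658
|∇h| = √(-0.009880² + 0.01658²) = 0.0193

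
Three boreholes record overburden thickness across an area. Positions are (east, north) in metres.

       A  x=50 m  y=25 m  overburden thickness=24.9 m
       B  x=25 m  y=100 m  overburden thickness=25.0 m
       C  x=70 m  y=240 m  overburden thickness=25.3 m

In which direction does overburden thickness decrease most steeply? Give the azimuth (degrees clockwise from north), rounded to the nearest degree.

Taking A as reference: B−A = (-25, 75, +0.1); C−A = (20, 215, +0.4).
Solve a·Δx + b·Δy = Δd: det = (-25)·215 − 20·75 = -6875.
∂d/∂x = [(+0.1)·215 − (+0.4)·75] / -6875 = +0.001236
∂d/∂y = [(-25)·(+0.4) − 20·(+0.1)] / -6875 = +0.001745
Steepest decrease is along −∇f: components (-0.001236 E, -0.001745 N).
Azimuth = atan2(-0.001236, -0.001745) = 215.3° ≈ 215°.

215°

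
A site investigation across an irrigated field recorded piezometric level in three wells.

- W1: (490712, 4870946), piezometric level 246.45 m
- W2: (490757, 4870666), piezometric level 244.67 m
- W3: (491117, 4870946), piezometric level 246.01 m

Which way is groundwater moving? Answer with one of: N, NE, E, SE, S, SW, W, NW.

Taking W1 as reference: W2−W1 = (45, -280, -1.78); W3−W1 = (405, 0, -0.44).
Determinant of the coordinate differences = 45·0 − 405·(-280) = 113400.
∂h/∂x = [(-1.78)·0 − (-0.44)·(-280)] / 113400 = -0.001086
∂h/∂y = [45·(-0.44) − 405·(-1.78)] / 113400 = +0.006183
Flow = −∇h = (+0.001086 east, -0.006183 north), which points south.

S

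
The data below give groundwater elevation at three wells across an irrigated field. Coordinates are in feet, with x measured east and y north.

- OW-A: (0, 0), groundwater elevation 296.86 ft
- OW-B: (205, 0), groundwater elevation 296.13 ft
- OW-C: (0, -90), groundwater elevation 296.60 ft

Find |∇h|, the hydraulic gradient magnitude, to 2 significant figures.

∂h/∂x = (296.13 − 296.86) / (205 − 0) = -0.003561
∂h/∂y = (296.60 − 296.86) / (-90 − 0) = +0.002889
|∇h| = √(-0.003561² + 0.002889²) = 0.004586

0.0046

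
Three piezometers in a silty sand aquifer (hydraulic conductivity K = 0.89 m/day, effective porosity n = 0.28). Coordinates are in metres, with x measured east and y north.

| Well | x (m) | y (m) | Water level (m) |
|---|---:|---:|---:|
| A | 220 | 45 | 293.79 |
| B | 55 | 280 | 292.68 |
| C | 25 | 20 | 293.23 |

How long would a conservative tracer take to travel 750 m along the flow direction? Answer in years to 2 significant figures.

Taking A as reference: B−A = (-165, 235, -1.11); C−A = (-195, -25, -0.56).
Determinant of the coordinate differences = (-165)·(-25) − (-195)·235 = 49950.
∂h/∂x = [(-1.11)·(-25) − (-0.56)·235] / 49950 = +0.003190
∂h/∂y = [(-165)·(-0.56) − (-195)·(-1.11)] / 49950 = -0.002483
|∇h| = √(0.003190² + -0.002483²) = 0.004042
Seepage velocity v = K·i/n = 0.89 × 0.004042 / 0.28 = 0.01285 m/day.
t = 750 / 0.01285 = 5.837e+04 days = 160 years.

160 years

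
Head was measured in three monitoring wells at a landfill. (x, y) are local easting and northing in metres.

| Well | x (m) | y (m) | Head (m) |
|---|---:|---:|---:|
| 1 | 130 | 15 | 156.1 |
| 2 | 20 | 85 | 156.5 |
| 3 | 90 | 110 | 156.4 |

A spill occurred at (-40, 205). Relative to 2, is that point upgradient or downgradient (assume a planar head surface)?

Taking 1 as reference: 2−1 = (-110, 70, +0.4); 3−1 = (-40, 95, +0.3).
Solve a·Δx + b·Δy = Δh: det = (-110)·95 − (-40)·70 = -7650.
∂h/∂x = [(+0.4)·95 − (+0.3)·70] / -7650 = -0.002222
∂h/∂y = [(-110)·(+0.3) − (-40)·(+0.4)] / -7650 = +0.002222
Head at (-40, 205) = 156.1 + (-0.002222)·(-170) + (+0.002222)·(190) = 156.90 m.
That is higher than the 156.5 m at 2, so the point is upgradient.

upgradient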